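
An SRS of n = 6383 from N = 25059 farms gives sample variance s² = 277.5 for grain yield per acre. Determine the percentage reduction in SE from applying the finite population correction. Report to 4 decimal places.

13.6703

f = n/N = 6383/25059 = 0.25471886.
SE_no-fpc = √(s²/n) = 0.20850625; SE_fpc = √((1−f)s²/n) = 0.18000275.
Ratio = √(1−f) = 0.86329667. Reduction = 100·(1 − 0.86329667) = 13.6703%.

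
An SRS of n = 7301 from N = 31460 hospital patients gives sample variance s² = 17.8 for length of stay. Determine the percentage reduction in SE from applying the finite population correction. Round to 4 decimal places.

f = n/N = 7301/31460 = 0.23207247.
SE_no-fpc = √(s²/n) = 0.049376332; SE_fpc = √((1−f)s²/n) = 0.043269208.
Ratio = √(1−f) = 0.87631474. Reduction = 100·(1 − 0.87631474) = 12.3685%.

12.3685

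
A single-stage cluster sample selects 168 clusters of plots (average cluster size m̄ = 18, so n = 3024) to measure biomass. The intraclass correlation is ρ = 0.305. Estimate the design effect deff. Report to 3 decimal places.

deff = 1 + (18 − 1)·0.305 = 1 + 5.185 = 6.185.

6.185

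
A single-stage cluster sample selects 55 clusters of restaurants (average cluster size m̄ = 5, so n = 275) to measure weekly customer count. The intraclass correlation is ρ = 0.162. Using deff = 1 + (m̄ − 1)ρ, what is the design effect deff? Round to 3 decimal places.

1.648

deff = 1 + (5 − 1)·0.162 = 1 + 0.648 = 1.648.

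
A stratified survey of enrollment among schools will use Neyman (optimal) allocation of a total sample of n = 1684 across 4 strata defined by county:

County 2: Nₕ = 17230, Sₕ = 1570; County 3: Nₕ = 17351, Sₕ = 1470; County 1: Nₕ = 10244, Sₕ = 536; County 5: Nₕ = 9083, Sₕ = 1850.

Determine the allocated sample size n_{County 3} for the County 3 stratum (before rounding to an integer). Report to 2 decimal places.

573.83

Neyman allocation: nₕ = n·NₕSₕ / Σⱼ NⱼSⱼ.
Σ NⱼSⱼ = 17230·1570 + 17351·1470 + 10244·536 + 9083·1850 = 7.4851404 × 10^7.
n_{County 3} = 1684·17351·1470 / (7.4851404 × 10^7) = 573.83.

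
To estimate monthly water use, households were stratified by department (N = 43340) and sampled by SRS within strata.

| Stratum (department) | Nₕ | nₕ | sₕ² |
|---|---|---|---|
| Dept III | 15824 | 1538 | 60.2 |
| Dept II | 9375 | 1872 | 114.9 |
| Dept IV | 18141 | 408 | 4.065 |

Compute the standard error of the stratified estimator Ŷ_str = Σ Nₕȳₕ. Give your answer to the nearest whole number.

Var(Ŷ_str) = Σₕ Nₕ²(1 − fₕ)sₕ²/nₕ.
Dept III: 15824²·(1 − 1538/15824)·60.2/1538 = 8.8484474 × 10^6.
Dept II: 9375²·(1 − 1872/9375)·114.9/1872 = 4.3173813 × 10^6.
Dept IV: 18141²·(1 − 408/18141)·4.065/408 = 3.2051165 × 10^6.
Sum = 1.6370945 × 10^7.
SE = √(1.6370945 × 10^7) = 4046.

4046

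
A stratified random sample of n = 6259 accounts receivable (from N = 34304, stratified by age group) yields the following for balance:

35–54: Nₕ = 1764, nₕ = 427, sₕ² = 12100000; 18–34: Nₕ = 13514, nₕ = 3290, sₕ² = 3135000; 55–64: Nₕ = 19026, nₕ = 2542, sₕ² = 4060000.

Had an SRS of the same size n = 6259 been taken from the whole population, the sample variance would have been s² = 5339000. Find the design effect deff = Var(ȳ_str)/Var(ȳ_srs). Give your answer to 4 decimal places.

0.8523

Var(ȳ_str) = Σ Wₕ²(1−fₕ)sₕ²/nₕ with Wₕ = Nₕ/34304:
  35–54: (1764/34304)²·(1−427/1764)·12100000/427 = 56.793411
  18–34: (13514/34304)²·(1−3290/13514)·3135000/3290 = 111.88114
  55–64: (19026/34304)²·(1−2542/19026)·4060000/2542 = 425.66805
  → Var(ȳ_str) = 594.3426.
Var(ȳ_srs) = (1 − 6259/34304)·5339000/6259 = 697.37384.
deff = 594.3426 / 697.37384 = 0.8523.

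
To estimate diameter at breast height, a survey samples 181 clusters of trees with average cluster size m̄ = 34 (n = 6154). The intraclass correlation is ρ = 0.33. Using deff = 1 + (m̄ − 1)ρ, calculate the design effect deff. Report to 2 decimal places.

11.89

deff = 1 + (34 − 1)·0.33 = 1 + 10.89 = 11.89.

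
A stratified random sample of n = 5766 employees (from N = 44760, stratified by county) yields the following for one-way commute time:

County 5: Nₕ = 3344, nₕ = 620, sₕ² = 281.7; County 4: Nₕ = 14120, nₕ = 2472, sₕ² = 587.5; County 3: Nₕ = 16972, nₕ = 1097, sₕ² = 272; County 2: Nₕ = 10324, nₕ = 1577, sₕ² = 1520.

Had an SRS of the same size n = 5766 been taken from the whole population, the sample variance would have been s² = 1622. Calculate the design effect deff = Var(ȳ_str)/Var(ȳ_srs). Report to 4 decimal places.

0.4014

Var(ȳ_str) = Σ Wₕ²(1−fₕ)sₕ²/nₕ with Wₕ = Nₕ/44760:
  County 5: (3344/44760)²·(1−620/3344)·281.7/620 = 0.0020658005
  County 4: (14120/44760)²·(1−2472/14120)·587.5/2472 = 0.019510361
  County 3: (16972/44760)²·(1−1097/16972)·272/1097 = 0.033344858
  County 2: (10324/44760)²·(1−1577/10324)·1520/1577 = 0.043444906
  → Var(ȳ_str) = 0.098365926.
Var(ȳ_srs) = (1 − 5766/44760)·1622/5766 = 0.24506648.
deff = 0.098365926 / 0.24506648 = 0.4014.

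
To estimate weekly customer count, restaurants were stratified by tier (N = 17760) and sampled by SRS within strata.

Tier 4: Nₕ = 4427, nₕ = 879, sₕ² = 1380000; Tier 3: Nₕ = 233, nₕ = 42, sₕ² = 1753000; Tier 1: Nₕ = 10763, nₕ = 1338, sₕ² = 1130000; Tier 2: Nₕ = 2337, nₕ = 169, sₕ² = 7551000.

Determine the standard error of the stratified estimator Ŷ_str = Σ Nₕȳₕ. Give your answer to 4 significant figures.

581900

Var(Ŷ_str) = Σₕ Nₕ²(1 − fₕ)sₕ²/nₕ.
Tier 4: 4427²·(1 − 879/4427)·1380000/879 = 2.4659448 × 10^10.
Tier 3: 233²·(1 − 42/233)·1753000/42 = 1.8574705 × 10^9.
Tier 1: 10763²·(1 − 1338/10763)·1130000/1338 = 8.567163 × 10^10.
Tier 2: 2337²·(1 − 169/2337)·7551000/169 = 2.263788 × 10^11.
Sum = 3.3856735 × 10^11.
SE = √(3.3856735 × 10^11) = 581900.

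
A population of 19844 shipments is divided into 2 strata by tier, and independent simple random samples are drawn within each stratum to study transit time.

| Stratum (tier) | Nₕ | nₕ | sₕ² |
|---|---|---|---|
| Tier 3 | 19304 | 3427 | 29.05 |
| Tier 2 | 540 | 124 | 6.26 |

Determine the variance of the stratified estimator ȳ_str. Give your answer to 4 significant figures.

Var(ȳ_str) = Σₕ Wₕ²(1 − fₕ)sₕ²/nₕ with Wₕ = Nₕ/N, N = 19844.
Tier 3: Wₕ = 0.97278774; term = 0.97278774²·(1 − 0.17752797)·29.05/3427 = 0.0065976512.
Tier 2: Wₕ = 0.02721226; term = 0.02721226²·(1 − 0.22962963)·6.26/124 = 2.8799258 × 10^-5.
Sum = 0.0066264505.

0.006626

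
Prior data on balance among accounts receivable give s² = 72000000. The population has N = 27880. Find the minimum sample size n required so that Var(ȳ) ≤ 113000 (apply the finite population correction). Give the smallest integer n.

623

Without fpc, n₀ = s²/D = 72000000/113000 = 637.1681.
With fpc, (1 − n/N)·s²/n ≤ D requires n ≥ n₀/(1 + n₀/N) = 637.1681/(1 + 637.1681/27880) = 622.9317.
Rounding up, n = 623.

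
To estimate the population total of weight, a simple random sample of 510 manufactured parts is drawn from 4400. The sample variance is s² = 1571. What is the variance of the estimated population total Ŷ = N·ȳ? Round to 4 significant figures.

Var(Ŷ) = N²·Var(ȳ) = N²·(1 − n/N)·s²/n.
f = 510/4400 = 0.11590909; Var(ȳ) = 0.88409091·1571/510 = 2.7233467.
Var(Ŷ) = 4400² · 2.7233467 = 5.2723992 × 10^7.

5.272 × 10^7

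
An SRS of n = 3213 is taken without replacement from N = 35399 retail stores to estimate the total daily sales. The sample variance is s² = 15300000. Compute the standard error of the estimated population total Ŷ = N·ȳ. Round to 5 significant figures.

2.3293 × 10^6

Var(Ŷ) = N²·Var(ȳ) = N²·(1 − n/N)·s²/n.
f = 3213/35399 = 0.09076528; Var(ȳ) = 0.90923472·15300000/3213 = 4329.6892.
Var(Ŷ) = 35399² · 4329.6892 = 5.4254868 × 10^12.
SE(Ŷ) = √(5.4254868 × 10^12) = 2.3293 × 10^6.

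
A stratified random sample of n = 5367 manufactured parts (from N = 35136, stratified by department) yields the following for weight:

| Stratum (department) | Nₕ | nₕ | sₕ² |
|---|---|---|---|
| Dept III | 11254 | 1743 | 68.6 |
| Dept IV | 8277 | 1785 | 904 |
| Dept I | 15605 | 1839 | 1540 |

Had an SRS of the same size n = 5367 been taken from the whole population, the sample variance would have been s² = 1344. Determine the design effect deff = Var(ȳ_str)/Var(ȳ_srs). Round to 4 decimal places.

Var(ȳ_str) = Σ Wₕ²(1−fₕ)sₕ²/nₕ with Wₕ = Nₕ/35136:
  Dept III: (11254/35136)²·(1−1743/11254)·68.6/1743 = 0.0034123627
  Dept IV: (8277/35136)²·(1−1785/8277)·904/1785 = 0.022043322
  Dept I: (15605/35136)²·(1−1839/15605)·1540/1839 = 0.14571555
  → Var(ȳ_str) = 0.17117123.
Var(ȳ_srs) = (1 − 5367/35136)·1344/5367 = 0.21216786.
deff = 0.17117123 / 0.21216786 = 0.8068.

0.8068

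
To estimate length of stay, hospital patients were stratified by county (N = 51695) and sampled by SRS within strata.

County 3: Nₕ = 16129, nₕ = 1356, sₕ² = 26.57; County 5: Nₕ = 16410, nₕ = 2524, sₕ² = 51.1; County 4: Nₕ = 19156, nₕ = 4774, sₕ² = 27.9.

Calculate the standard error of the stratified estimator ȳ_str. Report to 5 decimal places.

Var(ȳ_str) = Σₕ Wₕ²(1 − fₕ)sₕ²/nₕ with Wₕ = Nₕ/N, N = 51695.
County 3: Wₕ = 0.31200310; term = 0.31200310²·(1 − 0.08407217)·26.57/1356 = 0.0017470725.
County 5: Wₕ = 0.31743882; term = 0.31743882²·(1 − 0.15380865)·51.1/2524 = 0.0017263157.
County 4: Wₕ = 0.37055808; term = 0.37055808²·(1 − 0.24921696)·27.9/4774 = 6.0248858 × 10^-4.
Sum = 0.0040758768.
SE = √(0.0040758768) = 0.06384.

0.06384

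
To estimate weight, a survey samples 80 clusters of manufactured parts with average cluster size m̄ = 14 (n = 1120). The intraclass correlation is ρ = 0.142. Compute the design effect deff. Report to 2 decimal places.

deff = 1 + (14 − 1)·0.142 = 1 + 1.846 = 2.846.

2.85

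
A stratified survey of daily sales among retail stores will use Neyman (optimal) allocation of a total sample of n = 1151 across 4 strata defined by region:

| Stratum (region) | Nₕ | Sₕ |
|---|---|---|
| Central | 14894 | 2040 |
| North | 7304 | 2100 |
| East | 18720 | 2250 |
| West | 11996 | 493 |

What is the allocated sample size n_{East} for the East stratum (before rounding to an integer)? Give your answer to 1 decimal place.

517.1

Neyman allocation: nₕ = n·NₕSₕ / Σⱼ NⱼSⱼ.
Σ NⱼSⱼ = 14894·2040 + 7304·2100 + 18720·2250 + 11996·493 = 9.3756188 × 10^7.
n_{East} = 1151·18720·2250 / (9.3756188 × 10^7) = 517.1.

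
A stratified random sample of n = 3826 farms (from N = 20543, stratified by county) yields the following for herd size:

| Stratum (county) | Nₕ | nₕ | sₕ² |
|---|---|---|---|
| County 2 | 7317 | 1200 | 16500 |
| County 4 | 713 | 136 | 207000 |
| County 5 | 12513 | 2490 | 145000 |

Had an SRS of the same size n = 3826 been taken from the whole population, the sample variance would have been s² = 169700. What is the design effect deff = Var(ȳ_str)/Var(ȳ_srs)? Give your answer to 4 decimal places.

0.5610

Var(ȳ_str) = Σ Wₕ²(1−fₕ)sₕ²/nₕ with Wₕ = Nₕ/20543:
  County 2: (7317/20543)²·(1−1200/7317)·16500/1200 = 1.4582987
  County 4: (713/20543)²·(1−136/713)·207000/136 = 1.4837784
  County 5: (12513/20543)²·(1−2490/12513)·145000/2490 = 17.306135
  → Var(ȳ_str) = 20.248212.
Var(ȳ_srs) = (1 − 3826/20543)·169700/3826 = 36.093696.
deff = 20.248212 / 36.093696 = 0.5610.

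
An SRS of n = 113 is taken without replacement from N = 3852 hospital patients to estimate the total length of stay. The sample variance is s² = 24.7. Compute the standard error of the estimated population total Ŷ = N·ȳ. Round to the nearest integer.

1774

Var(Ŷ) = N²·Var(ȳ) = N²·(1 − n/N)·s²/n.
f = 113/3852 = 0.02933541; Var(ȳ) = 0.97066459·24.7/113 = 0.21217182.
Var(Ŷ) = 3852² · 0.21217182 = 3.1481851 × 10^6.
SE(Ŷ) = √(3.1481851 × 10^6) = 1774.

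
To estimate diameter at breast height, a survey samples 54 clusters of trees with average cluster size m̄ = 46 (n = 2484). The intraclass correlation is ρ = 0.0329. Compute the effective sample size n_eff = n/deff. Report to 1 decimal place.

deff = 1 + (46 − 1)·0.0329 = 1 + 1.4805 = 2.4805.
n_eff = 2484 / 2.4805 = 1001.4.

1001.4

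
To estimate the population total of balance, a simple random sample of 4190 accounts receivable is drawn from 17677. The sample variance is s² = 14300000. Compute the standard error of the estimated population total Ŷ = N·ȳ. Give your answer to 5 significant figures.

902030

Var(Ŷ) = N²·Var(ȳ) = N²·(1 − n/N)·s²/n.
f = 4190/17677 = 0.23703117; Var(ȳ) = 0.76296883·14300000/4190 = 2603.927.
Var(Ŷ) = 17677² · 2603.927 = 8.1366555 × 10^11.
SE(Ŷ) = √(8.1366555 × 10^11) = 902030.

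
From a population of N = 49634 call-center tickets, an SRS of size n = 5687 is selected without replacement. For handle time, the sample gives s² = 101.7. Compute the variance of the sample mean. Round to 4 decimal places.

Under SRS without replacement, Var(ȳ) = (1 − f)·s²/n with f = n/N = 5687/49634 = 0.11457872.
Var(ȳ) = (1 − 0.11457872)·101.7/5687 = 0.88542128·0.017882891 = 0.015833892.

0.0158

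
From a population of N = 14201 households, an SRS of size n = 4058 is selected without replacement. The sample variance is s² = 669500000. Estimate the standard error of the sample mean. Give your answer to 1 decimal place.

343.3

Under SRS without replacement, Var(ȳ) = (1 − f)·s²/n with f = n/N = 4058/14201 = 0.28575452.
Var(ȳ) = (1 − 0.28575452)·669500000/4058 = 0.71424548·164982.75 = 117838.18.
SE(ȳ) = √(117838.18) = 343.3.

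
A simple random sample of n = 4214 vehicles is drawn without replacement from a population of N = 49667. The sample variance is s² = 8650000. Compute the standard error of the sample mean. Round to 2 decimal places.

Under SRS without replacement, Var(ȳ) = (1 − f)·s²/n with f = n/N = 4214/49667 = 0.08484507.
Var(ȳ) = (1 − 0.08484507)·8650000/4214 = 0.91515493·2052.6815 = 1878.5216.
SE(ȳ) = √(1878.5216) = 43.34.

43.34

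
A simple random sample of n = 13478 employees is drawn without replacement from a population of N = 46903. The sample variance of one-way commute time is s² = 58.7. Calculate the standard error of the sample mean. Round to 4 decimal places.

0.0557

Under SRS without replacement, Var(ȳ) = (1 − f)·s²/n with f = n/N = 13478/46903 = 0.28735902.
Var(ȳ) = (1 − 0.28735902)·58.7/13478 = 0.71264098·0.0043552456 = 0.0031037265.
SE(ȳ) = √(0.0031037265) = 0.0557.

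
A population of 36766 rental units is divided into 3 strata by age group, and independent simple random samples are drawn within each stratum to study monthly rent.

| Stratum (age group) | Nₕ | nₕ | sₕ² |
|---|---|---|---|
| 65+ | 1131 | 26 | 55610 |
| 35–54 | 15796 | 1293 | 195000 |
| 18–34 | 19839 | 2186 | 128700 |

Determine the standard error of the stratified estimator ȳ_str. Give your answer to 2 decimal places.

6.54

Var(ȳ_str) = Σₕ Wₕ²(1 − fₕ)sₕ²/nₕ with Wₕ = Nₕ/N, N = 36766.
65+: Wₕ = 0.03076212; term = 0.03076212²·(1 − 0.02298851)·55610/26 = 1.977478.
35–54: Wₕ = 0.42963608; term = 0.42963608²·(1 − 0.08185617)·195000/1293 = 25.559261.
18–34: Wₕ = 0.53960181; term = 0.53960181²·(1 − 0.11018701)·128700/2186 = 15.253655.
Sum = 42.790394.
SE = √(42.790394) = 6.54.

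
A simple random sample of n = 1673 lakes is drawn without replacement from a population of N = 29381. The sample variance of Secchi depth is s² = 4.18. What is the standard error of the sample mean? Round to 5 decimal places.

Under SRS without replacement, Var(ȳ) = (1 − f)·s²/n with f = n/N = 1673/29381 = 0.05694156.
Var(ȳ) = (1 − 0.05694156)·4.18/1673 = 0.94305844·0.0024985057 = 0.0023562369.
SE(ȳ) = √(0.0023562369) = 0.04854.

0.04854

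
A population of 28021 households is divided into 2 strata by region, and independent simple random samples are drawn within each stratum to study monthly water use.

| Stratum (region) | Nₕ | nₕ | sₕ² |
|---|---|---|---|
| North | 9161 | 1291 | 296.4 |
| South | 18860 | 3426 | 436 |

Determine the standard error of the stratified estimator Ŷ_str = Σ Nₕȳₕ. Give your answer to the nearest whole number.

Var(Ŷ_str) = Σₕ Nₕ²(1 − fₕ)sₕ²/nₕ.
North: 9161²·(1 − 1291/9161)·296.4/1291 = 1.6552728 × 10^7.
South: 18860²·(1 − 3426/18860)·436/3426 = 3.7044123 × 10^7.
Sum = 5.3596851 × 10^7.
SE = √(5.3596851 × 10^7) = 7321.

7321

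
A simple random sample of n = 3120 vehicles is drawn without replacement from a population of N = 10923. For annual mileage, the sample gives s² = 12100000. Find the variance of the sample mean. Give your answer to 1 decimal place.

2770.5

Under SRS without replacement, Var(ȳ) = (1 − f)·s²/n with f = n/N = 3120/10923 = 0.28563581.
Var(ȳ) = (1 − 0.28563581)·12100000/3120 = 0.71436419·3878.2051 = 2770.4508.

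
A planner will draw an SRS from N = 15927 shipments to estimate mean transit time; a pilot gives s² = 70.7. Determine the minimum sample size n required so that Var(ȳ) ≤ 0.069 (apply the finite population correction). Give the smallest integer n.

Without fpc, n₀ = s²/D = 70.7/0.069 = 1024.6377.
With fpc, (1 − n/N)·s²/n ≤ D requires n ≥ n₀/(1 + n₀/N) = 1024.6377/(1 + 1024.6377/15927) = 962.7037.
Rounding up, n = 963.

963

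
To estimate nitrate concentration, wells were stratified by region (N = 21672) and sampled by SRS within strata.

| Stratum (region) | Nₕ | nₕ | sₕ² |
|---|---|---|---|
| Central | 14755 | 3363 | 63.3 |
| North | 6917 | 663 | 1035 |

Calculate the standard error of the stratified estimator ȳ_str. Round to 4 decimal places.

0.3880

Var(ȳ_str) = Σₕ Wₕ²(1 − fₕ)sₕ²/nₕ with Wₕ = Nₕ/N, N = 21672.
Central: Wₕ = 0.68083241; term = 0.68083241²·(1 − 0.22792274)·63.3/3363 = 0.0067362477.
North: Wₕ = 0.31916759; term = 0.31916759²·(1 − 0.09585080)·1035/663 = 0.14378199.
Sum = 0.15051824.
SE = √(0.15051824) = 0.3880.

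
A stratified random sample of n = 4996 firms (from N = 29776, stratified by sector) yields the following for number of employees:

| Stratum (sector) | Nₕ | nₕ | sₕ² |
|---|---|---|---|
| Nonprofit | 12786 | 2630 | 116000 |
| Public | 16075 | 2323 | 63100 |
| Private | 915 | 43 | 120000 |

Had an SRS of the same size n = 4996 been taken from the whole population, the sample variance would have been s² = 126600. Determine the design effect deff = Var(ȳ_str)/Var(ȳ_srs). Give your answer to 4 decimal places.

0.7466

Var(ȳ_str) = Σ Wₕ²(1−fₕ)sₕ²/nₕ with Wₕ = Nₕ/29776:
  Nonprofit: (12786/29776)²·(1−2630/12786)·116000/2630 = 6.4599168
  Public: (16075/29776)²·(1−2323/16075)·63100/2323 = 6.7727381
  Private: (915/29776)²·(1−43/915)·120000/43 = 2.5114102
  → Var(ȳ_str) = 15.744065.
Var(ȳ_srs) = (1 − 4996/29776)·126600/4996 = 21.088526.
deff = 15.744065 / 21.088526 = 0.7466.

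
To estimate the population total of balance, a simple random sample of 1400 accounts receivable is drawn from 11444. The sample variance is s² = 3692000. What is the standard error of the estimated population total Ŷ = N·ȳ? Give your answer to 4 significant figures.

Var(Ŷ) = N²·Var(ȳ) = N²·(1 − n/N)·s²/n.
f = 1400/11444 = 0.12233485; Var(ȳ) = 0.87766515·3692000/1400 = 2314.5284.
Var(Ŷ) = 11444² · 2314.5284 = 3.0312253 × 10^11.
SE(Ŷ) = √(3.0312253 × 10^11) = 550600.

550600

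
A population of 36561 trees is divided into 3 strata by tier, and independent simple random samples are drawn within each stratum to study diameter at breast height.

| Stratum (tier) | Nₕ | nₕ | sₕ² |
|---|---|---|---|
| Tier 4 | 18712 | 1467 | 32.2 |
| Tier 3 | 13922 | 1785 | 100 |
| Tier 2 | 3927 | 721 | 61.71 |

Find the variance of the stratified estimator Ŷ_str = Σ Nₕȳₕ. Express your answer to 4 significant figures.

1.763 × 10^7

Var(Ŷ_str) = Σₕ Nₕ²(1 − fₕ)sₕ²/nₕ.
Tier 4: 18712²·(1 − 1467/18712)·32.2/1467 = 7.0828683 × 10^6.
Tier 3: 13922²·(1 − 1785/13922)·100/1785 = 9.4661801 × 10^6.
Tier 2: 3927²·(1 − 721/3927)·61.71/721 = 1.077568 × 10^6.
Sum = 1.7626616 × 10^7.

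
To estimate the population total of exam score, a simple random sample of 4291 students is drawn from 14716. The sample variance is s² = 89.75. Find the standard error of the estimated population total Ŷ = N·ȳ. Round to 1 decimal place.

Var(Ŷ) = N²·Var(ȳ) = N²·(1 − n/N)·s²/n.
f = 4291/14716 = 0.29158739; Var(ȳ) = 0.70841261·89.75/4291 = 0.014817066.
Var(Ŷ) = 14716² · 0.014817066 = 3.2087935 × 10^6.
SE(Ŷ) = √(3.2087935 × 10^6) = 1791.3.

1791.3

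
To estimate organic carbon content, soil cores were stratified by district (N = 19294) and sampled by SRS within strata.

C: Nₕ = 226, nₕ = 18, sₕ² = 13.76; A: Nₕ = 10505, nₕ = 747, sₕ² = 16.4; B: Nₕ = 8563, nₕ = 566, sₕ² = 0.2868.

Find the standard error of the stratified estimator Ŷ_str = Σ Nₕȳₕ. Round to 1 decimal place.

1523.5

Var(Ŷ_str) = Σₕ Nₕ²(1 − fₕ)sₕ²/nₕ.
C: 226²·(1 − 18/226)·13.76/18 = 35935.004.
A: 10505²·(1 − 747/10505)·16.4/747 = 2.2505057 × 10^6.
B: 8563²·(1 − 566/8563)·0.2868/566 = 34698.904.
Sum = 2.3211396 × 10^6.
SE = √(2.3211396 × 10^6) = 1523.5.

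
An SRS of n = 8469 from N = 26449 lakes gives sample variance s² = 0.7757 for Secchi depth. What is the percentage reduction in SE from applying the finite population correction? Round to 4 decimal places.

17.5501

f = n/N = 8469/26449 = 0.32020114.
SE_no-fpc = √(s²/n) = 0.0095704163; SE_fpc = √((1−f)s²/n) = 0.0078908002.
Ratio = √(1−f) = 0.82449916. Reduction = 100·(1 − 0.82449916) = 17.5501%.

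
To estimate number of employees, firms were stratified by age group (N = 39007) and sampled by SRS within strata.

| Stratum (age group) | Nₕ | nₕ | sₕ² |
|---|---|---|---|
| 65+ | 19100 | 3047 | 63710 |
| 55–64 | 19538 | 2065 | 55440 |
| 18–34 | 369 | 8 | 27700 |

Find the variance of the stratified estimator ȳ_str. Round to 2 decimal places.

10.54

Var(ȳ_str) = Σₕ Wₕ²(1 − fₕ)sₕ²/nₕ with Wₕ = Nₕ/N, N = 39007.
65+: Wₕ = 0.48965570; term = 0.48965570²·(1 − 0.15952880)·63710/3047 = 4.2134673.
55–64: Wₕ = 0.50088446; term = 0.50088446²·(1 − 0.10569147)·55440/2065 = 6.0237321.
18–34: Wₕ = 0.00945984; term = 0.00945984²·(1 − 0.02168022)·27700/8 = 0.30313651.
Sum = 10.540336.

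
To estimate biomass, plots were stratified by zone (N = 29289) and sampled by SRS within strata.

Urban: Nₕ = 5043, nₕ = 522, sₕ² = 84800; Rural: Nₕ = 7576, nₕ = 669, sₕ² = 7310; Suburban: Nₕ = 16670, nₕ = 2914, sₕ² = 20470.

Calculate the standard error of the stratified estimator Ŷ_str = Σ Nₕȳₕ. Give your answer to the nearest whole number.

76723

Var(Ŷ_str) = Σₕ Nₕ²(1 − fₕ)sₕ²/nₕ.
Urban: 5043²·(1 − 522/5043)·84800/522 = 3.7038111 × 10^9.
Rural: 7576²·(1 − 669/7576)·7310/669 = 5.717691 × 10^8.
Suburban: 16670²·(1 − 2914/16670)·20470/2914 = 1.6108536 × 10^9.
Sum = 5.8864338 × 10^9.
SE = √(5.8864338 × 10^9) = 76723.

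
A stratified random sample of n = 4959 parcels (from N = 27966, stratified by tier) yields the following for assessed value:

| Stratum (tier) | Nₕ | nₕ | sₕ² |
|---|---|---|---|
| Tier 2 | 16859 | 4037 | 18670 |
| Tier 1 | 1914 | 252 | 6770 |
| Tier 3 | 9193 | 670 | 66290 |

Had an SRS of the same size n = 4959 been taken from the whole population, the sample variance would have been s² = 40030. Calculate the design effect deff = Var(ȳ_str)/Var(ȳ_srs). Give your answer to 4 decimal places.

Var(ȳ_str) = Σ Wₕ²(1−fₕ)sₕ²/nₕ with Wₕ = Nₕ/27966:
  Tier 2: (16859/27966)²·(1−4037/16859)·18670/4037 = 1.2782401
  Tier 1: (1914/27966)²·(1−252/1914)·6770/252 = 0.10926986
  Tier 3: (9193/27966)²·(1−670/9193)·66290/670 = 9.912022
  → Var(ȳ_str) = 11.299532.
Var(ȳ_srs) = (1 − 4959/27966)·40030/4959 = 6.640811.
deff = 11.299532 / 6.640811 = 1.7015.

1.7015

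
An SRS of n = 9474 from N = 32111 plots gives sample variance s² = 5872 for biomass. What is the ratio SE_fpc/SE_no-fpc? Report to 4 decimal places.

f = n/N = 9474/32111 = 0.29503908.
SE_no-fpc = √(s²/n) = 0.78727477; SE_fpc = √((1−f)s²/n) = 0.66101125.
Ratio = √(1−f) = 0.83961951.

0.8396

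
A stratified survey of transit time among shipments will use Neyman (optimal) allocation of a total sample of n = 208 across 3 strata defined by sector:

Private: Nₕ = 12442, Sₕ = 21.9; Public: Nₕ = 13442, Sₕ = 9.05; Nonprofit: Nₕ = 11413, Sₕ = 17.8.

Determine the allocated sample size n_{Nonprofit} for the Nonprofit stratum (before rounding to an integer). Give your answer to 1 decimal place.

Neyman allocation: nₕ = n·NₕSₕ / Σⱼ NⱼSⱼ.
Σ NⱼSⱼ = 12442·21.9 + 13442·9.05 + 11413·17.8 = 597281.3.
n_{Nonprofit} = 208·11413·17.8 / 597281.3 = 70.7.

70.7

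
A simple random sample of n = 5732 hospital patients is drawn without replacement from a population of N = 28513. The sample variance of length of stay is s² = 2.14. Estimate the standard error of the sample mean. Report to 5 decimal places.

0.01727

Under SRS without replacement, Var(ȳ) = (1 − f)·s²/n with f = n/N = 5732/28513 = 0.20103111.
Var(ȳ) = (1 − 0.20103111)·2.14/5732 = 0.79896889·3.7334264 × 10^-4 = 2.9828915 × 10^-4.
SE(ȳ) = √(2.9828915 × 10^-4) = 0.01727.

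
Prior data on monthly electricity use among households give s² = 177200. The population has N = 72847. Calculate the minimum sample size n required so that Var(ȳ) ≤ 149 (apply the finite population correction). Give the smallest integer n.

Without fpc, n₀ = s²/D = 177200/149 = 1189.2617.
With fpc, (1 − n/N)·s²/n ≤ D requires n ≥ n₀/(1 + n₀/N) = 1189.2617/(1 + 1189.2617/72847) = 1170.1583.
Rounding up, n = 1171.

1171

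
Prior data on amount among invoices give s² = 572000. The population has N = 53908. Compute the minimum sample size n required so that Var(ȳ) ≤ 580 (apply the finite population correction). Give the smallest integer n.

Without fpc, n₀ = s²/D = 572000/580 = 986.2069.
With fpc, (1 − n/N)·s²/n ≤ D requires n ≥ n₀/(1 + n₀/N) = 986.2069/(1 + 986.2069/53908) = 968.4891.
Rounding up, n = 969.

969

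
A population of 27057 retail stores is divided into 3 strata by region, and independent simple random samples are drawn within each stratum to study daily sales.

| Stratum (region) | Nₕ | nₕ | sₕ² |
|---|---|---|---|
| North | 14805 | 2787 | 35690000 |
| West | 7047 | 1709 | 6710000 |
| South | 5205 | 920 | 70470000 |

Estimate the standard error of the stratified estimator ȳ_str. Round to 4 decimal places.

Var(ȳ_str) = Σₕ Wₕ²(1 − fₕ)sₕ²/nₕ with Wₕ = Nₕ/N, N = 27057.
North: Wₕ = 0.54717818; term = 0.54717818²·(1 − 0.18824721)·35690000/2787 = 3112.3678.
West: Wₕ = 0.26045016; term = 0.26045016²·(1 − 0.24251455)·6710000/1709 = 201.74557.
South: Wₕ = 0.19237166; term = 0.19237166²·(1 − 0.17675312)·70470000/920 = 2333.6124.
Sum = 5647.7258.
SE = √(5647.7258) = 75.1514.

75.1514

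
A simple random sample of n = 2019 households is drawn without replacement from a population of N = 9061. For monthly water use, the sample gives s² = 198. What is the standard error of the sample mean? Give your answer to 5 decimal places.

0.27607

Under SRS without replacement, Var(ȳ) = (1 − f)·s²/n with f = n/N = 2019/9061 = 0.22282309.
Var(ȳ) = (1 − 0.22282309)·198/2019 = 0.77717691·0.098068351 = 0.076216458.
SE(ȳ) = √(0.076216458) = 0.27607.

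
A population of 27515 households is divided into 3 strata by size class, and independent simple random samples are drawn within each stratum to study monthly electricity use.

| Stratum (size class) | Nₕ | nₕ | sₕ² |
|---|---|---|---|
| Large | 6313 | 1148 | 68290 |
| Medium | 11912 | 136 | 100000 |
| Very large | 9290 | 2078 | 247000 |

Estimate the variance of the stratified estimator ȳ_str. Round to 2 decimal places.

Var(ȳ_str) = Σₕ Wₕ²(1 − fₕ)sₕ²/nₕ with Wₕ = Nₕ/N, N = 27515.
Large: Wₕ = 0.22943849; term = 0.22943849²·(1 − 0.18184698)·68290/1148 = 2.5620188.
Medium: Wₕ = 0.43292749; term = 0.43292749²·(1 − 0.01141706)·100000/136 = 136.23997.
Very large: Wₕ = 0.33763402; term = 0.33763402²·(1 − 0.22368138)·247000/2078 = 10.519227.
Sum = 149.32122.

149.32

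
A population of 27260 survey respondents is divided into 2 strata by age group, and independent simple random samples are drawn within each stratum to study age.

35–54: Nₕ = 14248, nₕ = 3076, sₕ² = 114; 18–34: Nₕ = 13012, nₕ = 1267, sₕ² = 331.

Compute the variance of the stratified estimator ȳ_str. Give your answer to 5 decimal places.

0.06167

Var(ȳ_str) = Σₕ Wₕ²(1 − fₕ)sₕ²/nₕ with Wₕ = Nₕ/N, N = 27260.
35–54: Wₕ = 0.52267058; term = 0.52267058²·(1 − 0.21588995)·114/3076 = 0.0079387413.
18–34: Wₕ = 0.47732942; term = 0.47732942²·(1 − 0.09737166)·331/1267 = 0.053727515.
Sum = 0.061666256.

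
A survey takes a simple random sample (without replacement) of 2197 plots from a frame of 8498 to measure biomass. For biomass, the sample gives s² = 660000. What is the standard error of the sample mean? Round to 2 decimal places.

14.92

Under SRS without replacement, Var(ȳ) = (1 − f)·s²/n with f = n/N = 2197/8498 = 0.25853142.
Var(ȳ) = (1 − 0.25853142)·660000/2197 = 0.74146858·300.40965 = 222.74432.
SE(ȳ) = √(222.74432) = 14.92.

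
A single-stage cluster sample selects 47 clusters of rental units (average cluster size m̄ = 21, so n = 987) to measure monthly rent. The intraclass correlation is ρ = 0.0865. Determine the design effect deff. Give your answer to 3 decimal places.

deff = 1 + (21 − 1)·0.0865 = 1 + 1.73 = 2.73.

2.730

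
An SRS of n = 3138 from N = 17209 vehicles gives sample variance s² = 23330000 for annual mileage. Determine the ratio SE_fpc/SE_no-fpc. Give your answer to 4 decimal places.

f = n/N = 3138/17209 = 0.18234645.
SE_no-fpc = √(s²/n) = 86.224543; SE_fpc = √((1−f)s²/n) = 77.967851.
Ratio = √(1−f) = 0.90424198.

0.9042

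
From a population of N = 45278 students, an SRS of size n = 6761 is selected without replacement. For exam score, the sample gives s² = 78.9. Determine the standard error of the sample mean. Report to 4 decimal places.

0.0996

Under SRS without replacement, Var(ȳ) = (1 − f)·s²/n with f = n/N = 6761/45278 = 0.14932197.
Var(ȳ) = (1 − 0.14932197)·78.9/6761 = 0.85067803·0.011669871 = 0.0099273032.
SE(ȳ) = √(0.0099273032) = 0.0996.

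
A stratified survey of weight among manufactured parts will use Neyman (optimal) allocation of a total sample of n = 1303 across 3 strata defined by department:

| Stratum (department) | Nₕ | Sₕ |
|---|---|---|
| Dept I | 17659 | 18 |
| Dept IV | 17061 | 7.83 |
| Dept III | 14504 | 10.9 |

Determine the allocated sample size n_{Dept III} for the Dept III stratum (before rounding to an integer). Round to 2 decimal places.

337.95

Neyman allocation: nₕ = n·NₕSₕ / Σⱼ NⱼSⱼ.
Σ NⱼSⱼ = 17659·18 + 17061·7.83 + 14504·10.9 = 609543.23.
n_{Dept III} = 1303·14504·10.9 / 609543.23 = 337.95.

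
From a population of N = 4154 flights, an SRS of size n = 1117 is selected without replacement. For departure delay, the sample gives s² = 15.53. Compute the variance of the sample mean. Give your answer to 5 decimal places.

0.01016

Under SRS without replacement, Var(ȳ) = (1 − f)·s²/n with f = n/N = 1117/4154 = 0.26889745.
Var(ȳ) = (1 − 0.26889745)·15.53/1117 = 0.73110255·0.013903312 = 0.010164747.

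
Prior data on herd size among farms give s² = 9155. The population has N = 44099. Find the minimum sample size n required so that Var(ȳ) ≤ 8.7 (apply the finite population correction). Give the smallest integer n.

1028

Without fpc, n₀ = s²/D = 9155/8.7 = 1052.2989.
With fpc, (1 − n/N)·s²/n ≤ D requires n ≥ n₀/(1 + n₀/N) = 1052.2989/(1 + 1052.2989/44099) = 1027.7740.
Rounding up, n = 1028.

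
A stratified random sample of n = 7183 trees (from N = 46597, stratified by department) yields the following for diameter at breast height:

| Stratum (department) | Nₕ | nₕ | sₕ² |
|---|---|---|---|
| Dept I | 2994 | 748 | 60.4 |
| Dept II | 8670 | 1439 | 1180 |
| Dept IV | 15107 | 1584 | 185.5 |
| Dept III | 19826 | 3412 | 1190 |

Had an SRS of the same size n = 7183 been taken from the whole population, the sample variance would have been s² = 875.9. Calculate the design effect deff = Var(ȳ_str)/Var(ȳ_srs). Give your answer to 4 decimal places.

Var(ȳ_str) = Σ Wₕ²(1−fₕ)sₕ²/nₕ with Wₕ = Nₕ/46597:
  Dept I: (2994/46597)²·(1−748/2994)·60.4/748 = 2.5008116 × 10^-4
  Dept II: (8670/46597)²·(1−1439/8670)·1180/1439 = 0.023676787
  Dept IV: (15107/46597)²·(1−1584/15107)·185.5/1584 = 0.011018541
  Dept III: (19826/46597)²·(1−3412/19826)·1190/3412 = 0.052272294
  → Var(ȳ_str) = 0.087217703.
Var(ȳ_srs) = (1 − 7183/46597)·875.9/7183 = 0.10314335.
deff = 0.087217703 / 0.10314335 = 0.8456.

0.8456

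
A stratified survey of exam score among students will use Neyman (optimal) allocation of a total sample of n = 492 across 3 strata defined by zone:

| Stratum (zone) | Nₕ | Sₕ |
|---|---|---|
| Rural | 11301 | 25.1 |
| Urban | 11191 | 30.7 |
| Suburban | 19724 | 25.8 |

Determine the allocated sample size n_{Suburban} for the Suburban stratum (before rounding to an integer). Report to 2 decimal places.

Neyman allocation: nₕ = n·NₕSₕ / Σⱼ NⱼSⱼ.
Σ NⱼSⱼ = 11301·25.1 + 11191·30.7 + 19724·25.8 = 1.136098 × 10^6.
n_{Suburban} = 492·19724·25.8 / (1.136098 × 10^6) = 220.38.

220.38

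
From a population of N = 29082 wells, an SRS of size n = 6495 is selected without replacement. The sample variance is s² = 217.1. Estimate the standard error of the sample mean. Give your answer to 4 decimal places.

Under SRS without replacement, Var(ȳ) = (1 − f)·s²/n with f = n/N = 6495/29082 = 0.22333402.
Var(ȳ) = (1 − 0.22333402)·217.1/6495 = 0.77666598·0.033425712 = 0.025960613.
SE(ȳ) = √(0.025960613) = 0.1611.

0.1611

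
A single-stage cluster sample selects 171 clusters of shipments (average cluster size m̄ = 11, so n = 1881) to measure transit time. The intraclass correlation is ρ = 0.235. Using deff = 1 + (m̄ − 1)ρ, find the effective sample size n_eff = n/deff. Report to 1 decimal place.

deff = 1 + (11 − 1)·0.235 = 1 + 2.35 = 3.35.
n_eff = 1881 / 3.35 = 561.5.

561.5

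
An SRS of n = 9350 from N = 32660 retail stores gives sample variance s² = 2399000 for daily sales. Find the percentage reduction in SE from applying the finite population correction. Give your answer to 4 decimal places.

15.5182

f = n/N = 9350/32660 = 0.28628291.
SE_no-fpc = √(s²/n) = 16.018038; SE_fpc = √((1−f)s²/n) = 13.532323.
Ratio = √(1−f) = 0.84481778. Reduction = 100·(1 − 0.84481778) = 15.5182%.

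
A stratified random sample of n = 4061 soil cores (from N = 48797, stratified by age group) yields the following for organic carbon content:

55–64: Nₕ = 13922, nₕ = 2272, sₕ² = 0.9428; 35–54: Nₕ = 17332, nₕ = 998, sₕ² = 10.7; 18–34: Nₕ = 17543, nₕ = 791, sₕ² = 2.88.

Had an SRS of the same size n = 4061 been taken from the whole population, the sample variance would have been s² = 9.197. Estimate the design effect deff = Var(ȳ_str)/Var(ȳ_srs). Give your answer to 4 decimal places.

0.8440

Var(ȳ_str) = Σ Wₕ²(1−fₕ)sₕ²/nₕ with Wₕ = Nₕ/48797:
  55–64: (13922/48797)²·(1−2272/13922)·0.9428/2272 = 2.8265232 × 10^-5
  35–54: (17332/48797)²·(1−998/17332)·10.7/998 = 0.0012747007
  18–34: (17543/48797)²·(1−791/17543)·2.88/791 = 4.4936608 × 10^-4
  → Var(ȳ_str) = 0.001752332.
Var(ȳ_srs) = (1 − 4061/48797)·9.197/4061 = 0.0020762384.
deff = 0.001752332 / 0.0020762384 = 0.8440.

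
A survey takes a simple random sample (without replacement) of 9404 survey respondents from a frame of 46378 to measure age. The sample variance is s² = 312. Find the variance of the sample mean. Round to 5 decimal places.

0.02645

Under SRS without replacement, Var(ȳ) = (1 − f)·s²/n with f = n/N = 9404/46378 = 0.20276855.
Var(ȳ) = (1 − 0.20276855)·312/9404 = 0.79723145·0.033177371 = 0.026450044.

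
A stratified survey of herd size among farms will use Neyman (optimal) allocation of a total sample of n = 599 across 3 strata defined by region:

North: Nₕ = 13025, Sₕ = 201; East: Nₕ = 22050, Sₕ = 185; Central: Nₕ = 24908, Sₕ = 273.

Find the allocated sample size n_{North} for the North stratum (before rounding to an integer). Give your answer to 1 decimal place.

Neyman allocation: nₕ = n·NₕSₕ / Σⱼ NⱼSⱼ.
Σ NⱼSⱼ = 13025·201 + 22050·185 + 24908·273 = 1.3497159 × 10^7.
n_{North} = 599·13025·201 / (1.3497159 × 10^7) = 116.2.

116.2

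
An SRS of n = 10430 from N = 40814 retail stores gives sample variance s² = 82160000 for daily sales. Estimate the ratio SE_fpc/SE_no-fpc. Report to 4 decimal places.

f = n/N = 10430/40814 = 0.25554957.
SE_no-fpc = √(s²/n) = 88.754026; SE_fpc = √((1−f)s²/n) = 76.578341.
Ratio = √(1−f) = 0.86281541.

0.8628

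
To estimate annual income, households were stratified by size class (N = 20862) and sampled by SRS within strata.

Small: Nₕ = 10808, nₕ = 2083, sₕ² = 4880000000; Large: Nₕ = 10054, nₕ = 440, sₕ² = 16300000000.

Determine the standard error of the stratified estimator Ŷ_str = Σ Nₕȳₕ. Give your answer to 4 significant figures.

Var(Ŷ_str) = Σₕ Nₕ²(1 − fₕ)sₕ²/nₕ.
Small: 10808²·(1 − 2083/10808)·4880000000/2083 = 2.209232 × 10^14.
Large: 10054²·(1 − 440/10054)·16300000000/440 = 3.5807824 × 10^15.
Sum = 3.8017056 × 10^15.
SE = √(3.8017056 × 10^15) = 6.166 × 10^7.

6.166 × 10^7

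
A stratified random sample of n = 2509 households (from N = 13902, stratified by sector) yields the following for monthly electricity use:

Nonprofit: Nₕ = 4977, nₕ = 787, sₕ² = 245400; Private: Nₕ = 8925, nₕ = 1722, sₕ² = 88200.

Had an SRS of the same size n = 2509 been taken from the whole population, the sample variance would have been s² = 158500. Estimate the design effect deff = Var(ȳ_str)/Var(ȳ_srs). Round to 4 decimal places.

Var(ȳ_str) = Σ Wₕ²(1−fₕ)sₕ²/nₕ with Wₕ = Nₕ/13902:
  Nonprofit: (4977/13902)²·(1−787/4977)·245400/787 = 33.645495
  Private: (8925/13902)²·(1−1722/8925)·88200/1722 = 17.037368
  → Var(ȳ_str) = 50.682863.
Var(ȳ_srs) = (1 − 2509/13902)·158500/2509 = 51.771341.
deff = 50.682863 / 51.771341 = 0.9790.

0.9790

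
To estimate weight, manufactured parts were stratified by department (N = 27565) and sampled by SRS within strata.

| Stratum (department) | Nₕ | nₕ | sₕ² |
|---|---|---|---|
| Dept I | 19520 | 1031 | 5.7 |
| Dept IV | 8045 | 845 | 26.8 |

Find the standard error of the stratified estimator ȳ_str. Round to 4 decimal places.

Var(ȳ_str) = Σₕ Wₕ²(1 − fₕ)sₕ²/nₕ with Wₕ = Nₕ/N, N = 27565.
Dept I: Wₕ = 0.70814439; term = 0.70814439²·(1 − 0.05281762)·5.7/1031 = 0.0026259922.
Dept IV: Wₕ = 0.29185561; term = 0.29185561²·(1 − 0.10503418)·26.8/845 = 0.0024178015.
Sum = 0.0050437937.
SE = √(0.0050437937) = 0.0710.

0.0710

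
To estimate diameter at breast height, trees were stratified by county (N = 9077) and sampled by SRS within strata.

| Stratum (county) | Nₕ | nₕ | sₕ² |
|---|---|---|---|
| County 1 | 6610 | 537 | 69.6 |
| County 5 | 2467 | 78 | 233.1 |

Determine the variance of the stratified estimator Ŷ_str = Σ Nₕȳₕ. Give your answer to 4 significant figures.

Var(Ŷ_str) = Σₕ Nₕ²(1 − fₕ)sₕ²/nₕ.
County 1: 6610²·(1 − 537/6610)·69.6/537 = 5.2028307 × 10^6.
County 5: 2467²·(1 − 78/2467)·233.1/78 = 1.7612985 × 10^7.
Sum = 2.2815816 × 10^7.

2.282 × 10^7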